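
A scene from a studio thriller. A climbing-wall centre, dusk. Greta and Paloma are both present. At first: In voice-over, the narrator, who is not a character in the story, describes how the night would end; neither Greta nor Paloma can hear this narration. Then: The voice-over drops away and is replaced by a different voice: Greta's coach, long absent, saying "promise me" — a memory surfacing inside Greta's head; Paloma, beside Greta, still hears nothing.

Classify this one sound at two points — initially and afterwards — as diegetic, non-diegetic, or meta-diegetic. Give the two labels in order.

non-diegetic, meta-diegetic

Initially: the external narrator addresses only the audience — outside the story world → non-diegetic.
Afterwards: the replacement voice is a memory inside Greta's mind specifically → meta-diegetic.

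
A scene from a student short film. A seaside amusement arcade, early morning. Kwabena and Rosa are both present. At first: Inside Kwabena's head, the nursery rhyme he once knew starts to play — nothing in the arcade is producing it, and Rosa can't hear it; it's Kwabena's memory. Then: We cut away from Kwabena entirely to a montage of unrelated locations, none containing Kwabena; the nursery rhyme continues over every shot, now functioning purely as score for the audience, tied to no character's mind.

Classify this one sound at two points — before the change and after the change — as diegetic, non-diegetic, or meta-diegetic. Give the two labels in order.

meta-diegetic, non-diegetic

Before the change: the music lives inside Kwabena's mind alone; Rosa can't hear it → meta-diegetic.
After the change: once it plays over shots Kwabena isn't in, detached from any character's subjectivity, it's conventional underscore → non-diegetic.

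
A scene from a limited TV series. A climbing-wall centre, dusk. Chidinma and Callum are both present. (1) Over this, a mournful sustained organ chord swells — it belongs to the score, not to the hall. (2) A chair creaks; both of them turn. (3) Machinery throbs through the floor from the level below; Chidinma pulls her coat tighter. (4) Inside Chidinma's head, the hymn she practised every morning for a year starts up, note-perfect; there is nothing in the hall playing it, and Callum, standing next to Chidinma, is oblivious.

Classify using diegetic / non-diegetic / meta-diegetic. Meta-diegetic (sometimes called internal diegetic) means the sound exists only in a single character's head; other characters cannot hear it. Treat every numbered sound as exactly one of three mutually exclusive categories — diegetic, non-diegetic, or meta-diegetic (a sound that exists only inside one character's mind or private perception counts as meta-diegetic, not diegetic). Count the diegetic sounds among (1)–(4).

2

(1) is non-diegetic: it has no source in the story world and no character can hear it — it's underscore.
(2) the sound comes from a chair physically present in the location → diegetic.
Sound (3): ambient/room sound belonging to the story's physical space, so diegetic.
Sound (4): the music is a memory playing inside Chidinma's mind alone; no real-world source, Callum can't hear it, so meta-diegetic.
Diegetic: (2), (3) — that's 2.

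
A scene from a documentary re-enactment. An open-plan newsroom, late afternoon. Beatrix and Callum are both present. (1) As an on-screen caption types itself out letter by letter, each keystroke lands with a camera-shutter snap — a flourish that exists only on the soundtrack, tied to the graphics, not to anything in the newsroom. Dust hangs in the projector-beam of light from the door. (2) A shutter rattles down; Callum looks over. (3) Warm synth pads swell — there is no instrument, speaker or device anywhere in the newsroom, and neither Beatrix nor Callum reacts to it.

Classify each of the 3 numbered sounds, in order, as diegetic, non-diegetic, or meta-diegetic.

(1) is non-diegetic: it accompanies on-screen graphics, not anything inside the story world.
(2) the sound comes from a shutter physically present in the location → diegetic.
(3) is non-diegetic: score with no on-screen or off-screen source; it exists for the audience alone.

non-diegetic, diegetic, non-diegetic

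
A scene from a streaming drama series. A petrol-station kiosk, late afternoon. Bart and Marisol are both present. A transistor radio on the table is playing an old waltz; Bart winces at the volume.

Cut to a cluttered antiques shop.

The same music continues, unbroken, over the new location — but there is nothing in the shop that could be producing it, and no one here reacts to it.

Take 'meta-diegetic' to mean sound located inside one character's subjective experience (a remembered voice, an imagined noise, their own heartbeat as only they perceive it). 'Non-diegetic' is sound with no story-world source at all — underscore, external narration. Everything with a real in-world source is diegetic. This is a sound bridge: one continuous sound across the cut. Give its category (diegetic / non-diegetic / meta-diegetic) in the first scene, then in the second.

diegetic, non-diegetic

Scene one: a transistor radio is an on-screen source and Bart reacts to it → diegetic.
Scene two: there is no source in the shop and no one hears it — it's now underscore → non-diegetic.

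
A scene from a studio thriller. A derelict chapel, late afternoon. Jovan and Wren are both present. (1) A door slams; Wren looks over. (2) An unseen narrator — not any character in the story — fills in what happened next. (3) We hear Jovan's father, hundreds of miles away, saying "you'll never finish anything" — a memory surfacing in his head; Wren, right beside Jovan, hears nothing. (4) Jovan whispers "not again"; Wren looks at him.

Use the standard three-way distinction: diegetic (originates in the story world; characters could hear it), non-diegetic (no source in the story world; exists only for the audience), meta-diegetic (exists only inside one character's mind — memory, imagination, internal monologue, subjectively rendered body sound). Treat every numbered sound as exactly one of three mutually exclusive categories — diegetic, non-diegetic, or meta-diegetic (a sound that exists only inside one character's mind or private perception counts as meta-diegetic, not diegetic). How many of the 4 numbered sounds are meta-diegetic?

1

Sound (1): an in-world source (a door); characters could hear it, so diegetic.
(2) is non-diegetic: external voice-over — not a character, not heard by anyone in the scene.
(3) a remembered line, private to Jovan — not present in the room, not audible to Wren → meta-diegetic.
Sound (4): Jovan is a character speaking aloud in the scene, so diegetic.
Meta-diegetic: (3) — that's 1.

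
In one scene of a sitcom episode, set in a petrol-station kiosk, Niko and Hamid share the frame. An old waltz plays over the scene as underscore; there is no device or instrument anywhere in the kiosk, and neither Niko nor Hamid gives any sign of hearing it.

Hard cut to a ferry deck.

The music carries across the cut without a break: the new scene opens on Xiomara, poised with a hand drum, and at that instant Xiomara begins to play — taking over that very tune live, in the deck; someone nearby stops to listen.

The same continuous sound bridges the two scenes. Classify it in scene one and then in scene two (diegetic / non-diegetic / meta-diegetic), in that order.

non-diegetic, diegetic

Scene one: there's no in-world source anywhere and no character hears it — underscore for the audience only → non-diegetic.
Scene two: from the moment Xiomara starts playing, the tune is being performed on a hand drum inside the story world and another character hears it → diegetic.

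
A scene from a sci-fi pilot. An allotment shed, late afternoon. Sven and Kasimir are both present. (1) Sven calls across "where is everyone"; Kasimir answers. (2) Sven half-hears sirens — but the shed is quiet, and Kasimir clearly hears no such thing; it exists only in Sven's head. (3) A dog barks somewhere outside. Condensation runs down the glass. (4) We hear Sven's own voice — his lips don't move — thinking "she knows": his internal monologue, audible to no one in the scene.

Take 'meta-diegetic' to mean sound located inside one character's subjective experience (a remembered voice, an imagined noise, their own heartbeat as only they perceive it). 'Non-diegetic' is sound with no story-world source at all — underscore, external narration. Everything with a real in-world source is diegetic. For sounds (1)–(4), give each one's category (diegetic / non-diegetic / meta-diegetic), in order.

diegetic, meta-diegetic, diegetic, meta-diegetic

(1) on-screen dialogue — Sven speaks and Kasimir is there to hear → diegetic.
Sound (2): Sven alone 'hears' it — an imagined sound, not present in the space, so meta-diegetic.
Sound (3): an in-world source (a dog); characters could hear it, so diegetic.
(4) is meta-diegetic: Sven's thought-voice: a private mental sound no other character can hear.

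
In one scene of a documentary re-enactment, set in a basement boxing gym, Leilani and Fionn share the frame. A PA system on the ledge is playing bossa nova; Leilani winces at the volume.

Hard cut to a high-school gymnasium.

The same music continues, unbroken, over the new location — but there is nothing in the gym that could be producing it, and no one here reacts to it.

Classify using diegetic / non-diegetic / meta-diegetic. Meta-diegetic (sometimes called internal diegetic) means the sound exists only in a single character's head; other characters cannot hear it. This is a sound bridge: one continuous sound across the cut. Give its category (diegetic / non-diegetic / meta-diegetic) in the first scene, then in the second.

Scene one: a PA system is an on-screen source and Leilani reacts to it → diegetic.
Scene two: there is no source in the gym and no one hears it — it's now underscore → non-diegetic.

diegetic, non-diegetic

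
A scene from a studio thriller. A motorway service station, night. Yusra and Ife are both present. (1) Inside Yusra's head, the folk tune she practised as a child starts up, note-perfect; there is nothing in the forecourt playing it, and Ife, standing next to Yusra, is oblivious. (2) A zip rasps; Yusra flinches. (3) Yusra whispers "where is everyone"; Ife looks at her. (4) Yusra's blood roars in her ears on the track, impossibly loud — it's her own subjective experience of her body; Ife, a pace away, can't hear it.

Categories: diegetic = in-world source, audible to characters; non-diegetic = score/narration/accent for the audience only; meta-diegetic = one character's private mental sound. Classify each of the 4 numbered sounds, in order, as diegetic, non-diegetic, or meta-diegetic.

meta-diegetic, diegetic, diegetic, meta-diegetic

(1) is meta-diegetic: the music is a memory playing inside Yusra's mind alone; no real-world source, Ife can't hear it.
(2) a zip is a real object/event in the scene's world → diegetic.
(3) Yusra is a character speaking aloud in the scene → diegetic.
(4) point-of-audition from inside Yusra's body; not a sound in the room → meta-diegetic.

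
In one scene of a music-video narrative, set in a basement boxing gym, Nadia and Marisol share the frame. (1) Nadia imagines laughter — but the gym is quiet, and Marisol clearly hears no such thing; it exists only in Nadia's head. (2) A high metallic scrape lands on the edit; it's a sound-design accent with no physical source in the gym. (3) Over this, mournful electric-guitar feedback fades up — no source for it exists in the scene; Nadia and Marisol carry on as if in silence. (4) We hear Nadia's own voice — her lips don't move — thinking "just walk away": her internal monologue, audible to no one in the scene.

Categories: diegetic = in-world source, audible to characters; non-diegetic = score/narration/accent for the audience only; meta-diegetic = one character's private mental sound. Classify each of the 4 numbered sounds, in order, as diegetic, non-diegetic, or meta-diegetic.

meta-diegetic, non-diegetic, non-diegetic, meta-diegetic

(1) is meta-diegetic: Nadia alone 'hears' it — an imagined sound, not present in the space.
Sound (2): it's a sound-design accent with no in-world source; no one in the scene can hear it, so non-diegetic.
(3) nothing in the gym produces it and the characters don't hear it — pure soundtrack → non-diegetic.
Sound (4): it's Nadia's unspoken thought, heard only by the audience via her subjectivity, so meta-diegetic.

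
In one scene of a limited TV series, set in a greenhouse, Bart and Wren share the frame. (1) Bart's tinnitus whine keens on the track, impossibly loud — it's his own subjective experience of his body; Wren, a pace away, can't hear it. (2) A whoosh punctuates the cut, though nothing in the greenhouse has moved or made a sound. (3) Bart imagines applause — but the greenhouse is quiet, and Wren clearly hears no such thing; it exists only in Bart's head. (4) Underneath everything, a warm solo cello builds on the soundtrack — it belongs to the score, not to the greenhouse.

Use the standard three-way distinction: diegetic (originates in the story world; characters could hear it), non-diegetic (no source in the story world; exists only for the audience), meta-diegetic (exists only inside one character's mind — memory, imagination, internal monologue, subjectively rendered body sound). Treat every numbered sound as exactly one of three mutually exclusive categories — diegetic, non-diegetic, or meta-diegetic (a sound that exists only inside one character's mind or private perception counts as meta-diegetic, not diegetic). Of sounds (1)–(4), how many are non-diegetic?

(1) a subjective body sound — Bart's private perception, inaudible to Wren → meta-diegetic.
Sound (2): an editorial stinger — it belongs to the cut, not the story world, so non-diegetic.
(3) Bart alone 'hears' it — an imagined sound, not present in the space → meta-diegetic.
(4) nothing in the greenhouse produces it and the characters don't hear it — pure soundtrack → non-diegetic.
So 2 of the 4 are non-diegetic: (2), (4).

2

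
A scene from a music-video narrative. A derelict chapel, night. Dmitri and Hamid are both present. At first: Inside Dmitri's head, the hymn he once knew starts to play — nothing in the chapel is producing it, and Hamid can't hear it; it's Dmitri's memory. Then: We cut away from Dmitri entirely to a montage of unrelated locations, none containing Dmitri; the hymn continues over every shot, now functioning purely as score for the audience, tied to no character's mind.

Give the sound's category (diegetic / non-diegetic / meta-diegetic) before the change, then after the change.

Before the change: the music lives inside Dmitri's mind alone; Hamid can't hear it → meta-diegetic.
After the change: once it plays over shots Dmitri isn't in, detached from any character's subjectivity, it's conventional underscore → non-diegetic.

meta-diegetic, non-diegetic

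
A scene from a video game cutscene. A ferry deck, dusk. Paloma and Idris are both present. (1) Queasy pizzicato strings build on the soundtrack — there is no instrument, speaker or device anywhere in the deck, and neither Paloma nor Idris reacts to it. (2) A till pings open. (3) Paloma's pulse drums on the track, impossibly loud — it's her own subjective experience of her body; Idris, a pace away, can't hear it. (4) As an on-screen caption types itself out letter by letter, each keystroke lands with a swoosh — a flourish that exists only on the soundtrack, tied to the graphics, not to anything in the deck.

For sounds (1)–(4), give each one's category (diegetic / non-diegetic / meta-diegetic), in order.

(1) is non-diegetic: score with no on-screen or off-screen source; it exists for the audience alone.
(2) an in-world source (a till); characters could hear it → diegetic.
Sound (3): point-of-audition from inside Paloma's body; not a sound in the room, so meta-diegetic.
(4) the caption isn't part of the story world, so neither is the sound tied to it → non-diegetic.

non-diegetic, diegetic, meta-diegetic, non-diegetic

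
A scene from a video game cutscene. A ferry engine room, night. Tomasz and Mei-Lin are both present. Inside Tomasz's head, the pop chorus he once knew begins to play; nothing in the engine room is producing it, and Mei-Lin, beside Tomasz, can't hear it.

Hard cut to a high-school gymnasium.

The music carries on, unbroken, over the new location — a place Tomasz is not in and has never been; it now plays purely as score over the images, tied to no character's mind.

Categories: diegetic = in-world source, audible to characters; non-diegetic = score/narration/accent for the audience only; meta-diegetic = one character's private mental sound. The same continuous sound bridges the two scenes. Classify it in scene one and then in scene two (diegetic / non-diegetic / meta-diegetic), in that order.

Scene one: the music exists only inside Tomasz's mind; Mei-Lin can't hear it → meta-diegetic.
Scene two: it's detached from Tomasz entirely and plays over unrelated images with no in-world source — conventional underscore → non-diegetic.

meta-diegetic, non-diegetic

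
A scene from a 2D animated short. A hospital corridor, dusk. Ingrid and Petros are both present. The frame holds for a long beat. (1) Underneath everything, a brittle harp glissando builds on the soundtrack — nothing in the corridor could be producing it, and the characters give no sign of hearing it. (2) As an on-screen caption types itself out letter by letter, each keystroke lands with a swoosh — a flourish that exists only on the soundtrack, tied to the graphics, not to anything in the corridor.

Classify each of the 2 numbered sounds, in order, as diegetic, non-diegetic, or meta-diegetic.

(1) is non-diegetic: nothing in the corridor produces it and the characters don't hear it — pure soundtrack.
(2) it accompanies on-screen graphics, not anything inside the story world → non-diegetic.

non-diegetic, non-diegetic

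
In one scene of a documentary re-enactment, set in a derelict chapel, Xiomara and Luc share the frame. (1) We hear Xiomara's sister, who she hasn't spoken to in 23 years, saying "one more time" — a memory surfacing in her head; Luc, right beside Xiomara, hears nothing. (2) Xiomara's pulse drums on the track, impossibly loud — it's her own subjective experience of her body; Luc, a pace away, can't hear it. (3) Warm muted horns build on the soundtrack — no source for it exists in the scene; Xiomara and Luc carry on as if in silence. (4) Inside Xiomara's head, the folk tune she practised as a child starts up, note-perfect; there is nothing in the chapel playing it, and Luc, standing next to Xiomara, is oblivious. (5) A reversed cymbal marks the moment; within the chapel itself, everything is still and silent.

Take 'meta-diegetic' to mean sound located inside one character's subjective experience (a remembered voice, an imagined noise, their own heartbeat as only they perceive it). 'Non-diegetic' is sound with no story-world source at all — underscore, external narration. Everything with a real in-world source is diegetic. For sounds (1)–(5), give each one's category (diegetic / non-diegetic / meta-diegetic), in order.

(1) is meta-diegetic: the voice is a memory playing only inside Xiomara's mind; Luc can't hear it.
(2) a subjective body sound — Xiomara's private perception, inaudible to Luc → meta-diegetic.
(3) score with no on-screen or off-screen source; it exists for the audience alone → non-diegetic.
(4) is meta-diegetic: remembered music, private to Xiomara — Luc is oblivious because it isn't in the room.
Sound (5): an editorial stinger — it belongs to the cut, not the story world, so non-diegetic.

meta-diegetic, meta-diegetic, non-diegetic, meta-diegetic, non-diegetic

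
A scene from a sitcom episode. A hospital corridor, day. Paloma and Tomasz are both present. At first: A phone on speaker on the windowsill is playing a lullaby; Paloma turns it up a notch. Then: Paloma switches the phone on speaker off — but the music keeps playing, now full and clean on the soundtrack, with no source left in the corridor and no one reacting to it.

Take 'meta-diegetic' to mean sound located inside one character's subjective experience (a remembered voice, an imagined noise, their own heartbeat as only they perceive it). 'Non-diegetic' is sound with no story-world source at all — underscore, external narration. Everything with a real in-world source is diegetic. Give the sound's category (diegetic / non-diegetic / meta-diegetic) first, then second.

First: a phone on speaker is a real in-scene source and Paloma reacts to it → diegetic.
Second: there is no longer any in-world source and no one can hear it — it has become underscore → non-diegetic.

diegetic, non-diegetic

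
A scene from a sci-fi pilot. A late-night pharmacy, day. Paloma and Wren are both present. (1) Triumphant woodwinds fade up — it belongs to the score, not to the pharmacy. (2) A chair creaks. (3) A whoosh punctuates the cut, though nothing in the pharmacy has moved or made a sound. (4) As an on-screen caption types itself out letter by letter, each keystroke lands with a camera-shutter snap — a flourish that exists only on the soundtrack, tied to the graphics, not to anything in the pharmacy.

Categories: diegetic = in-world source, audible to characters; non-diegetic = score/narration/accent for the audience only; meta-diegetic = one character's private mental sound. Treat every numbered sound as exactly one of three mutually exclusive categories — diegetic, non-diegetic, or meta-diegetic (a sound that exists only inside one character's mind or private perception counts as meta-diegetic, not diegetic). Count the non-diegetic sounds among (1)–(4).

3

(1) it has no source in the story world and no character can hear it — it's underscore → non-diegetic.
Sound (2): a chair is a real object/event in the scene's world, so diegetic.
(3) is non-diegetic: nothing in the scene produces it; it's an accent added for the audience.
Sound (4): it accompanies on-screen graphics, not anything inside the story world, so non-diegetic.
Non-diegetic: (1), (3), (4) — that's 3.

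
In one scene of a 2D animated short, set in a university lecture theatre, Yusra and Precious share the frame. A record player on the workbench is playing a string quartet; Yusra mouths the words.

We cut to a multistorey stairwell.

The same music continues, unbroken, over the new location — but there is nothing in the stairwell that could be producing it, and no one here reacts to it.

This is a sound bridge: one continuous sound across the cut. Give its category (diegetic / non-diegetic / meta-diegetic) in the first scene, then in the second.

diegetic, non-diegetic

Scene one: a record player is an on-screen source and Yusra reacts to it → diegetic.
Scene two: there is no source in the stairwell and no one hears it — it's now underscore → non-diegetic.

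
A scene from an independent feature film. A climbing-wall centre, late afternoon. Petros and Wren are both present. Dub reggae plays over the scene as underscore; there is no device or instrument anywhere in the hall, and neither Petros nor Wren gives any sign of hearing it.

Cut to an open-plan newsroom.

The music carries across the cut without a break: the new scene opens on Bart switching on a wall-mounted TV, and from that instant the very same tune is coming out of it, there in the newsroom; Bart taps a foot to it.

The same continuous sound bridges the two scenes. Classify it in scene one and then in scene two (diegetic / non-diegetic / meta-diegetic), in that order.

Scene one: there's no in-world source anywhere and no character hears it — underscore for the audience only → non-diegetic.
Scene two: once Bart turns on a wall-mounted TV, the music has a real source in the story world and Bart reacts to it → diegetic.

non-diegetic, diegetic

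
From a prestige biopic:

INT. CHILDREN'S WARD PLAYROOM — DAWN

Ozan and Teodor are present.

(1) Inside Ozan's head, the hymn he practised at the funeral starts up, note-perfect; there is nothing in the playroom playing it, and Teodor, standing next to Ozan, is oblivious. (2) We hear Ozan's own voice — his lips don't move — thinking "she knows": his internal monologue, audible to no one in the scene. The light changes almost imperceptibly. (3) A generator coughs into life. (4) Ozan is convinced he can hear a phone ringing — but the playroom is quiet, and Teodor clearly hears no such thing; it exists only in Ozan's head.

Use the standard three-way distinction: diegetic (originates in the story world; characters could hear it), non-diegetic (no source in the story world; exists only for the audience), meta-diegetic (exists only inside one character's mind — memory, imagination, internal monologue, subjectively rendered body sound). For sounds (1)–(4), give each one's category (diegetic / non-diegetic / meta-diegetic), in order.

(1) remembered music, private to Ozan — Teodor is oblivious because it isn't in the room → meta-diegetic.
(2) internal monologue — inside Ozan's mind, not spoken into the scene → meta-diegetic.
(3) is diegetic: a generator is a real object/event in the scene's world.
(4) subjective to Ozan: the playroom is silent and Teodor hears nothing → meta-diegetic.

meta-diegetic, meta-diegetic, diegetic, meta-diegetic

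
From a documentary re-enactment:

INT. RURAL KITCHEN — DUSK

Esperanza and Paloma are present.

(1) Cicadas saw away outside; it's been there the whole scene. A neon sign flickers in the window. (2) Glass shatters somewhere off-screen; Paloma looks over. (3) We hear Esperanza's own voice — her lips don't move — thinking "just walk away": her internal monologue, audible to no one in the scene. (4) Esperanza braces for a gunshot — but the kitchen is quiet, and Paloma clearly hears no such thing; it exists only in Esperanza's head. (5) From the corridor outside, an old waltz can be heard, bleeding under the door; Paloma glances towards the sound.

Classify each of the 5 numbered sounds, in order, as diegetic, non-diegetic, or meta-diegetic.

diegetic, diegetic, meta-diegetic, meta-diegetic, diegetic

(1) is diegetic: ambient/room sound belonging to the story's physical space.
Sound (2): glass is a real object/event in the scene's world, so diegetic.
(3) Esperanza's thought-voice: a private mental sound no other character can hear → meta-diegetic.
Sound (4): Esperanza alone 'hears' it — an imagined sound, not present in the space, so meta-diegetic.
Sound (5): it's coming from the corridor outside — a location within the story world — and Paloma reacts, so diegetic.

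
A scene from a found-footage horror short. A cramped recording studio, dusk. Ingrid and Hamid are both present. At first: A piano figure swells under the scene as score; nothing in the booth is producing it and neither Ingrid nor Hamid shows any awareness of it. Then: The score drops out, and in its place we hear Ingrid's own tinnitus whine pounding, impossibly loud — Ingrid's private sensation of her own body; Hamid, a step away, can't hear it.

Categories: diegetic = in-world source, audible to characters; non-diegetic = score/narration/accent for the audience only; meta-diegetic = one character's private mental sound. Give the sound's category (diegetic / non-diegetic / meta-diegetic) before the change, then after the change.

Before the change: underscore with no in-world source, inaudible to the characters → non-diegetic.
After the change: the body sound is Ingrid's subjective perception alone — Hamid can't hear it → meta-diegetic.

non-diegetic, meta-diegetic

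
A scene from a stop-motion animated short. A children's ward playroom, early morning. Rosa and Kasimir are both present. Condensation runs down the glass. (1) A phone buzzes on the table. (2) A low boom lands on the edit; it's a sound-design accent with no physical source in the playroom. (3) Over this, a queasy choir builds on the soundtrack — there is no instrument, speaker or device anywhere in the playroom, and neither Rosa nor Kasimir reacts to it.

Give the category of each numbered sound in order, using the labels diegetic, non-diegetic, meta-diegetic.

diegetic, non-diegetic, non-diegetic

(1) is diegetic: the sound comes from a phone physically present in the location.
(2) is non-diegetic: an editorial stinger — it belongs to the cut, not the story world.
(3) score with no on-screen or off-screen source; it exists for the audience alone → non-diegetic.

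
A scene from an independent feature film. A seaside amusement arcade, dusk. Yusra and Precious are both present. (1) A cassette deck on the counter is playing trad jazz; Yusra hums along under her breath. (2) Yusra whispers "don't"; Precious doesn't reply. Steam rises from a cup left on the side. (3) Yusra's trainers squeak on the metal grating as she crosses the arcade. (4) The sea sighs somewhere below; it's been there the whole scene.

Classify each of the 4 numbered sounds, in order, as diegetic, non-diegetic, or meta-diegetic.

diegetic, diegetic, diegetic, diegetic

(1) is diegetic: the music comes from an on-screen device that Yusra responds to.
(2) spoken by a character present in the story world → diegetic.
(3) a character's body making contact with the set — an in-world sound → diegetic.
(4) it's the actual ambient sound of the location → diegetic.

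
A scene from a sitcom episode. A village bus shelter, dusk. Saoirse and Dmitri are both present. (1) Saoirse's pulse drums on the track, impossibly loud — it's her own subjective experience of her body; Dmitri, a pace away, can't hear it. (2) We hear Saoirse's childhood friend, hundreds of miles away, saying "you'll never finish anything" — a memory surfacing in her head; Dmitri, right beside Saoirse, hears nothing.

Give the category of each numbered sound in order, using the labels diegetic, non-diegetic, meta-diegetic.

meta-diegetic, meta-diegetic

Sound (1): it's Saoirse's internal bodily sensation rendered as sound; only Saoirse 'hears' it, so meta-diegetic.
(2) is meta-diegetic: it's Saoirse's recollection rendered as sound; the other character can't hear it.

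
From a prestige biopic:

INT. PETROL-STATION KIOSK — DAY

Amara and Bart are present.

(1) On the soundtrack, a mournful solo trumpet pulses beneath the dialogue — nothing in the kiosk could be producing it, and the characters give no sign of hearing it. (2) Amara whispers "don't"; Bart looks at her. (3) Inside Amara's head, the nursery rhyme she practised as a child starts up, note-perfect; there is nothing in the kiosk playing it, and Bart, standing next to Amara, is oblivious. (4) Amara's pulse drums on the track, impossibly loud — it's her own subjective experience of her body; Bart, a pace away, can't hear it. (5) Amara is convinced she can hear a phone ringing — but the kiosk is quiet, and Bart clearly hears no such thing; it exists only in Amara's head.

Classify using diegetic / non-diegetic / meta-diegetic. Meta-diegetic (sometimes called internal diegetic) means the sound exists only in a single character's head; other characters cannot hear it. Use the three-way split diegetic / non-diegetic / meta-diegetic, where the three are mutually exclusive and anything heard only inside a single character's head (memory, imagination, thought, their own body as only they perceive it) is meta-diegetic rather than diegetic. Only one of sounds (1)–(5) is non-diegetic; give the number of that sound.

(1) is non-diegetic: score with no on-screen or off-screen source; it exists for the audience alone.
(2) is diegetic: spoken by a character present in the story world.
(3) remembered music, private to Amara — Bart is oblivious because it isn't in the room → meta-diegetic.
(4) is meta-diegetic: point-of-audition from inside Amara's body; not a sound in the room.
(5) is meta-diegetic: subjective to Amara: the kiosk is silent and Bart hears nothing.
Only (1) is non-diegetic.

1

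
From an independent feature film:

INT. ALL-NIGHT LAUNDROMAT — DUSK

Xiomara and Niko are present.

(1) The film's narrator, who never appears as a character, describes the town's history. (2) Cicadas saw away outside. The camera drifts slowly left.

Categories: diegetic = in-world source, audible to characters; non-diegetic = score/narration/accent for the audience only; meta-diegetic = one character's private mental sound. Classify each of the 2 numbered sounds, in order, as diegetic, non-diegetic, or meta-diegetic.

non-diegetic, diegetic

Sound (1): commentary laid over the scene from outside the fiction, so non-diegetic.
Sound (2): cicadas is part of the location's real environment, so diegetic.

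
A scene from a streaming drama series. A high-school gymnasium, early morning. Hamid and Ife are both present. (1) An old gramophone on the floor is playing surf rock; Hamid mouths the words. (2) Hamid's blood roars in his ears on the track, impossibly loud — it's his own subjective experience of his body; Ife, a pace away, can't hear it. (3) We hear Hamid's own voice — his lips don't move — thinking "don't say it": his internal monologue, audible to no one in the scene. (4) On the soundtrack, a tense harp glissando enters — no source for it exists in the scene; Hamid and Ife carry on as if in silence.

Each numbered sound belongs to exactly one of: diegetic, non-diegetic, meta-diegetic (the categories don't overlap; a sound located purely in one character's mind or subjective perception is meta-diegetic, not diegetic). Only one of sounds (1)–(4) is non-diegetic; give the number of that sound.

4

Sound (1): source music from an old gramophone, which exists in the story world, so diegetic.
Sound (2): it's Hamid's internal bodily sensation rendered as sound; only Hamid 'hears' it, so meta-diegetic.
(3) is meta-diegetic: Hamid's thought-voice: a private mental sound no other character can hear.
Sound (4): score with no on-screen or off-screen source; it exists for the audience alone, so non-diegetic.
Only (4) is non-diegetic.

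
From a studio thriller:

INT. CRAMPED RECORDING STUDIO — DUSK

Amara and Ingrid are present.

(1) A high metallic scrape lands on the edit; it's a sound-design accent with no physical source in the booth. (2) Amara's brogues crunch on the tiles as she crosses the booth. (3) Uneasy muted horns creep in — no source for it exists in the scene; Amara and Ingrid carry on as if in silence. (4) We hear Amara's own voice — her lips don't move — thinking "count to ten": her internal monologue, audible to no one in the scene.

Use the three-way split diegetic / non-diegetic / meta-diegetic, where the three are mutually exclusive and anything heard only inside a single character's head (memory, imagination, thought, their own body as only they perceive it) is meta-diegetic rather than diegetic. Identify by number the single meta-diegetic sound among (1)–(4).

4

(1) is non-diegetic: it's a sound-design accent with no in-world source; no one in the scene can hear it.
Sound (2): it's the physical sound of Amara moving in the space, so diegetic.
(3) is non-diegetic: nothing in the booth produces it and the characters don't hear it — pure soundtrack.
(4) Amara's thought-voice: a private mental sound no other character can hear → meta-diegetic.
Only (4) is meta-diegetic.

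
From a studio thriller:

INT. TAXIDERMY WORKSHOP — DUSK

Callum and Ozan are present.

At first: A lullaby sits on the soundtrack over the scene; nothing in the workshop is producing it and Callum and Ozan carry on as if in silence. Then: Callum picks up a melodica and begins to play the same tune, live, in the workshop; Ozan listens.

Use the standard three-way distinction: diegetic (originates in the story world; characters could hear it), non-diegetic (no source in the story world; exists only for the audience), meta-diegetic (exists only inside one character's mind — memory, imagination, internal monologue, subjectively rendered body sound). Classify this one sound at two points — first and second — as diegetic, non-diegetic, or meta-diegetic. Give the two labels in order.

First: no in-world source exists and no character can hear it — underscore → non-diegetic.
Second: a melodica is now a real source in the story world and the characters hear it → diegetic.

non-diegetic, diegetic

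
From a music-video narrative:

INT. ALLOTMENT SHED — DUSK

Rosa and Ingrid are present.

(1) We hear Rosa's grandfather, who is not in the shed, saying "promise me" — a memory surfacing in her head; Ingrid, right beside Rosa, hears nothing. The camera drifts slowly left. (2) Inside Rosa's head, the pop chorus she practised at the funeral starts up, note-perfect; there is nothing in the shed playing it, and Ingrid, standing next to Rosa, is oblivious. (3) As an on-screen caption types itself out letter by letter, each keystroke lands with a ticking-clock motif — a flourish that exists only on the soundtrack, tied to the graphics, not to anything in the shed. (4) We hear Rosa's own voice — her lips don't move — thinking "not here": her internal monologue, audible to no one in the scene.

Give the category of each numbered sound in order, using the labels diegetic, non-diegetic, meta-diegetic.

(1) it's Rosa's recollection rendered as sound; the other character can't hear it → meta-diegetic.
(2) remembered music, private to Rosa — Ingrid is oblivious because it isn't in the room → meta-diegetic.
Sound (3): it accompanies on-screen graphics, not anything inside the story world, so non-diegetic.
(4) internal monologue — inside Rosa's mind, not spoken into the scene → meta-diegetic.

meta-diegetic, meta-diegetic, non-diegetic, meta-diegetic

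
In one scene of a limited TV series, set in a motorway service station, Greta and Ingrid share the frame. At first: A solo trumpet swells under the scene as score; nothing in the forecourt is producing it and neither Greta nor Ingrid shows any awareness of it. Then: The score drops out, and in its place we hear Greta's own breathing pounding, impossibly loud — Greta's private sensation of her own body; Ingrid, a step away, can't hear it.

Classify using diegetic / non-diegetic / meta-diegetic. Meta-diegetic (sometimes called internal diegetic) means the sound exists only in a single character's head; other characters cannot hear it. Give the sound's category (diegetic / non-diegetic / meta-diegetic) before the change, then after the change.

non-diegetic, meta-diegetic

Before the change: underscore with no in-world source, inaudible to the characters → non-diegetic.
After the change: the body sound is Greta's subjective perception alone — Ingrid can't hear it → meta-diegetic.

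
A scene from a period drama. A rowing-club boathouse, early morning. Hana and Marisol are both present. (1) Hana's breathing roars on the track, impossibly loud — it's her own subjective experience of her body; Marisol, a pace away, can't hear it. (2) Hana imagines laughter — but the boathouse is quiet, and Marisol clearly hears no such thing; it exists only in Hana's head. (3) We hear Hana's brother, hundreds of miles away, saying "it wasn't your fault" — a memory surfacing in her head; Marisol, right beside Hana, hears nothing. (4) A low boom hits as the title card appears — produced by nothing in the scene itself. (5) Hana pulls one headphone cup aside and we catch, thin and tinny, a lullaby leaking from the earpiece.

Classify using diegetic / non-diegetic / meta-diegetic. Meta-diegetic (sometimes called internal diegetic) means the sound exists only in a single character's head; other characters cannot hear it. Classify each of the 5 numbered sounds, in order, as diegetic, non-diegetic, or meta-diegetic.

meta-diegetic, meta-diegetic, meta-diegetic, non-diegetic, diegetic

Sound (1): a subjective body sound — Hana's private perception, inaudible to Marisol, so meta-diegetic.
(2) subjective to Hana: the boathouse is silent and Marisol hears nothing → meta-diegetic.
(3) a remembered line, private to Hana — not present in the room, not audible to Marisol → meta-diegetic.
(4) an editorial stinger — it belongs to the cut, not the story world → non-diegetic.
(5) it's leaking from a physical pair of headphones in the scene → diegetic.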